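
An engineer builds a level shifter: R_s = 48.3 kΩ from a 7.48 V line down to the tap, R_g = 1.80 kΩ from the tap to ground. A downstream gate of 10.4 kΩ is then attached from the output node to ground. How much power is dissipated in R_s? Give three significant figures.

P ≈ 1.09 mW

Total resistance from the source is R_s + (R_g‖R_L) = 49.83 kΩ, so I = 7.48/49.83 kΩ = 0.1501 mA.
P = I²·R_s = (0.1501 mA)² × 48.3 kΩ = 1.09 mW.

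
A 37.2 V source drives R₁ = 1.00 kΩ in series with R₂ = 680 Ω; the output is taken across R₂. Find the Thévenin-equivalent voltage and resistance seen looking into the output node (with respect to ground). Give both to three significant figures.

V_th is the open-circuit tap voltage: 37.2 × 680/(1000 + 680) = 15.1 V.
With the supply zeroed, R₁ and R₂ appear in parallel from the tap: R_th = R₁‖R₂ = (1000 × 680)/1680 = 405 Ω.

V_th = 15.1 V, R_th = 405 Ω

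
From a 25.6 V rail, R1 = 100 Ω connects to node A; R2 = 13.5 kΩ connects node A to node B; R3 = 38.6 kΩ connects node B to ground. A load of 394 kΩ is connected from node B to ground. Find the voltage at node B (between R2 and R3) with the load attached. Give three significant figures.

At node B, R3 is in parallel with the load: R3‖R_L = 35160 Ω.
Below node A the resistance is R2 + (R3‖R_L) = 48660 Ω, so V_A = 25.6 × 48660/48760 = 25.55 V.
Then V_B = V_A × (R3‖R_L)/(R2 + R3‖R_L) = 25.55 × 35160/48660 = 18.5 V.

V ≈ 18.5 V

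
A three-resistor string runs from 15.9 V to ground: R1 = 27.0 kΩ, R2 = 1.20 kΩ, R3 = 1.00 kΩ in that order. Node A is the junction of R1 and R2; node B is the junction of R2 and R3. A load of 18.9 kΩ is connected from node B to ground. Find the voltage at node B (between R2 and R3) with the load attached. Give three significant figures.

V ≈ 0.518 V

At node B, R3 is in parallel with the load: R3‖R_L = 0.9497 kΩ.
Below node A the resistance is R2 + (R3‖R_L) = 2.150 kΩ, so V_A = 15.9 × 2.150/29.15 = 1.173 V.
Then V_B = V_A × (R3‖R_L)/(R2 + R3‖R_L) = 1.173 × 0.9497/2.150 = 0.518 V.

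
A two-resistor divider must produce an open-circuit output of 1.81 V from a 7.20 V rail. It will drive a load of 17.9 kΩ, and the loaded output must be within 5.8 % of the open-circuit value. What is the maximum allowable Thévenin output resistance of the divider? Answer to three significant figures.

R_th ≤ 1.10 kΩ

Loading drop = R_th/(R_th + R_L) ≤ 0.0580, so R_th ≤ R_L · ε/(1−ε) = 17.9 kΩ × 0.0580/0.9420 = 1.10 kΩ.
(Any R1, R2 with R2/(R1+R2) = 0.251 and R1‖R2 ≤ 1.10 kΩ will meet the spec.)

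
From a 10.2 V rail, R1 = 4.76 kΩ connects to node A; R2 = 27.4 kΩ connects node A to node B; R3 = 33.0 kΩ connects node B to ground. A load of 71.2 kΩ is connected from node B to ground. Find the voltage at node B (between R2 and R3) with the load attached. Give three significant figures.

V ≈ 4.20 V

At node B, R3 is in parallel with the load: R3‖R_L = 22.55 kΩ.
Below node A the resistance is R2 + (R3‖R_L) = 49.95 kΩ, so V_A = 10.2 × 49.95/54.71 = 9.313 V.
Then V_B = V_A × (R3‖R_L)/(R2 + R3‖R_L) = 9.313 × 22.55/49.95 = 4.20 V.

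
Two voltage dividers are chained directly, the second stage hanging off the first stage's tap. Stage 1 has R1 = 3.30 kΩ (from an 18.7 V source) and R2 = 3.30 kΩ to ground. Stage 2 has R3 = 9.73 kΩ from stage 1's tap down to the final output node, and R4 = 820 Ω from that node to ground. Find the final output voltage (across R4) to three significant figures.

Stage 2 presents R3+R4 = 10550 Ω as a load on stage 1's tap.
Stage 1's lower leg becomes R2‖(R3+R4) = 2514 Ω, so V_mid = 18.7 × 2514/5814 = 8.085 V.
Stage 2 is itself unloaded: V_out = V_mid × R4/(R3+R4) = 8.085 × 820/10550 = 0.628 V.

V_out ≈ 0.628 V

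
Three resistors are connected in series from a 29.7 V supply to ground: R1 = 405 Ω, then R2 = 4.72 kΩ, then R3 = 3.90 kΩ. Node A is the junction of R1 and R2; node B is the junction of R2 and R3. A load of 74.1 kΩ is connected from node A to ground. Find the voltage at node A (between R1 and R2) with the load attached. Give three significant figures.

V ≈ 28.2 V

Below node A the series string R2+R3 = 8620 Ω sits in parallel with the 74100 Ω load: 7722 Ω.
V_A = 29.7 × 7722/(405 + 7722) = 28.2 V.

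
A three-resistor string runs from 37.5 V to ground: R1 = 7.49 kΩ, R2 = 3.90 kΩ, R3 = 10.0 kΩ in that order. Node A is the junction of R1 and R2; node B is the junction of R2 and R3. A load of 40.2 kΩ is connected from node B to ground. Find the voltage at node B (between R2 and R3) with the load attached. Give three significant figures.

At node B, R3 is in parallel with the load: R3‖R_L = 8.008 kΩ.
Below node A the resistance is R2 + (R3‖R_L) = 11.91 kΩ, so V_A = 37.5 × 11.91/19.40 = 23.02 V.
Then V_B = V_A × (R3‖R_L)/(R2 + R3‖R_L) = 23.02 × 8.008/11.91 = 15.5 V.

V ≈ 15.5 V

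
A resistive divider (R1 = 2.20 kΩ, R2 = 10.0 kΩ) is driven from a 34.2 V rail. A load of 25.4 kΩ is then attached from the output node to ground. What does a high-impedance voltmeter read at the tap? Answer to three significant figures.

The load sits in parallel with R2: R2‖R_L = (10.0 × 25.4) / (10.0 + 25.4) = 7.175 kΩ.
V_out = 34.2 × 7.175 / (2.20 + 7.175) = 34.2 × 7.175/9.375 = 26.2 V.
(Unloaded it would have been 28.0 V.)

V_out ≈ 26.2 V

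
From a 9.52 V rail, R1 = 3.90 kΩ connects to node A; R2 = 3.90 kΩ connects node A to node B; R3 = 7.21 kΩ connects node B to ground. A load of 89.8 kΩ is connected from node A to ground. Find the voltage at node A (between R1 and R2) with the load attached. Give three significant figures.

V ≈ 6.83 V

Below node A the series string R2+R3 = 11.11 kΩ sits in parallel with the 89.8 kΩ load: 9.887 kΩ.
V_A = 9.52 × 9.887/(3.90 + 9.887) = 6.83 V.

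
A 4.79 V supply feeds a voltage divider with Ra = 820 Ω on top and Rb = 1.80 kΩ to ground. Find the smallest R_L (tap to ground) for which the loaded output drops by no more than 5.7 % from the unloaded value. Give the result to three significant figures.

Output resistance R_th = Ra‖Rb = (820 × 1800)/2620 = 563.4 Ω.
The fractional drop is R_th/(R_th + R_L); requiring this ≤ 0.0570 gives R_L ≥ R_th(1/0.0570 − 1) = 563.4 × 16.54 = 9.32 kΩ.

R_L(min) ≈ 9.32 kΩ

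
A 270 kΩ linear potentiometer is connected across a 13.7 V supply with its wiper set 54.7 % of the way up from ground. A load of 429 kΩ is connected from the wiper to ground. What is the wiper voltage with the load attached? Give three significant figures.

The wiper splits the pot into (1−α)R = 122.3 kΩ above and αR = 147.7 kΩ below.
Lower section ‖ load = 109.9 kΩ.
V_wiper = 13.7 × 109.9/(122.3 + 109.9) = 6.48 V.

V ≈ 6.48 V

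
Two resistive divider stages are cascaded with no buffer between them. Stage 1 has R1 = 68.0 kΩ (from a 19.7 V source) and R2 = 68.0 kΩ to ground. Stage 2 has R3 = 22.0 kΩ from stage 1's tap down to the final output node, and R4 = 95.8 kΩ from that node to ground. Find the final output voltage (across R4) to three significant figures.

Stage 2 presents R3+R4 = 117.8 kΩ as a load on stage 1's tap.
Stage 1's lower leg becomes R2‖(R3+R4) = 43.11 kΩ, so V_mid = 19.7 × 43.11/111.1 = 7.644 V.
Stage 2 is itself unloaded: V_out = V_mid × R4/(R3+R4) = 7.644 × 95.8/117.8 = 6.22 V.

V_out ≈ 6.22 V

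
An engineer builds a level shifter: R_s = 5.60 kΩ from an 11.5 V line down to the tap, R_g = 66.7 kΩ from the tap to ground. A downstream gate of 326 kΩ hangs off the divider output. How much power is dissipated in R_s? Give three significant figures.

Total resistance from the source is R_s + (R_g‖R_L) = 60.97 kΩ, so I = 11.5/60.97 kΩ = 0.1886 mA.
P = I²·R_s = (0.1886 mA)² × 5.60 kΩ = 0.199 mW.

P ≈ 0.199 mW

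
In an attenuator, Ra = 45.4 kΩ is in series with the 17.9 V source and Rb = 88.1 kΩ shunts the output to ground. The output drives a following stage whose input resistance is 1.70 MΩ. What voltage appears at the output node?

V_out ≈ 11.6 V

The load sits in parallel with Rb: Rb‖R_L = (88.1 × 1700) / (88.1 + 1700) = 83.76 kΩ.
V_out = 17.9 × 83.76 / (45.4 + 83.76) = 17.9 × 83.76/129.2 = 11.6 V.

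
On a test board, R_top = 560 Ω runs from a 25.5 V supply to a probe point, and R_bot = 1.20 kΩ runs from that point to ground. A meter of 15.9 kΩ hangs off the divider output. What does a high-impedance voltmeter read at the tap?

V_out ≈ 17.0 V

The load sits in parallel with R_bot: R_bot‖R_L = (1200 × 15900) / (1200 + 15900) = 1116 Ω.
V_out = 25.5 × 1116 / (560 + 1116) = 25.5 × 1116/1676 = 17.0 V.
(Unloaded it would have been 17.4 V.)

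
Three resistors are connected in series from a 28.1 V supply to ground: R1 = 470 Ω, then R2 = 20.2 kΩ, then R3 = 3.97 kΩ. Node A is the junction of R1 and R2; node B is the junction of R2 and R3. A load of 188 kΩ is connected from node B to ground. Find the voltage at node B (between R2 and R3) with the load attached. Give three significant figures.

V ≈ 4.45 V

At node B, R3 is in parallel with the load: R3‖R_L = 3888 Ω.
Below node A the resistance is R2 + (R3‖R_L) = 24090 Ω, so V_A = 28.1 × 24090/24560 = 27.56 V.
Then V_B = V_A × (R3‖R_L)/(R2 + R3‖R_L) = 27.56 × 3888/24090 = 4.45 V.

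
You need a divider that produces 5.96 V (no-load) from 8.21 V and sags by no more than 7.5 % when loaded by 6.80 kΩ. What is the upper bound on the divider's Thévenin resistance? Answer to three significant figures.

Loading drop = R_th/(R_th + R_L) ≤ 0.0750, so R_th ≤ R_L · ε/(1−ε) = 6.80 kΩ × 0.0750/0.9250 = 551 Ω.
(Any R1, R2 with R2/(R1+R2) = 0.726 and R1‖R2 ≤ 551 Ω will meet the spec.)

R_th ≤ 551 Ω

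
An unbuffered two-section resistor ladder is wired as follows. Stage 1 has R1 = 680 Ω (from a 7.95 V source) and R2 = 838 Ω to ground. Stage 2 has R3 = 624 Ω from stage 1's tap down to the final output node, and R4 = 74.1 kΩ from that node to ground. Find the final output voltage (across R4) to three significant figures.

Stage 2 presents R3+R4 = 74720 Ω as a load on stage 1's tap.
Stage 1's lower leg becomes R2‖(R3+R4) = 828.7 Ω, so V_mid = 7.95 × 828.7/1509 = 4.367 V.
Stage 2 is itself unloaded: V_out = V_mid × R4/(R3+R4) = 4.367 × 74100/74720 = 4.33 V.

V_out ≈ 4.33 V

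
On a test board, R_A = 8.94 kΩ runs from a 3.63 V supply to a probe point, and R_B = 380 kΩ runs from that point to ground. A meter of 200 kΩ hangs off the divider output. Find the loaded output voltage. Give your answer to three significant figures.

The load sits in parallel with R_B: R_B‖R_L = (380 × 200) / (380 + 200) = 131.0 kΩ.
V_out = 3.63 × 131.0 / (8.94 + 131.0) = 3.63 × 131.0/140.0 = 3.40 V.

V_out ≈ 3.40 V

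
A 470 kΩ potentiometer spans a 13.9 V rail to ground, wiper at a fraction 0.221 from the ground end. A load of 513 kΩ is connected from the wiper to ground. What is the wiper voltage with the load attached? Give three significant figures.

The wiper splits the pot into (1−α)R = 366.1 kΩ above and αR = 103.9 kΩ below.
Lower section ‖ load = 86.38 kΩ.
V_wiper = 13.9 × 86.38/(366.1 + 86.38) = 2.65 V.

V ≈ 2.65 V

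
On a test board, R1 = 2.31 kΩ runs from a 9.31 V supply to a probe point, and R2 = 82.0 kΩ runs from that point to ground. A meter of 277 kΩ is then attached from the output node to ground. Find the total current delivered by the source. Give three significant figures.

R2‖R_L = 63.27 kΩ, so the source sees R1 + R2‖R_L = 65.58 kΩ.
I = 9.31 V / 65.58 kΩ = 0.142 mA.

I ≈ 0.142 mA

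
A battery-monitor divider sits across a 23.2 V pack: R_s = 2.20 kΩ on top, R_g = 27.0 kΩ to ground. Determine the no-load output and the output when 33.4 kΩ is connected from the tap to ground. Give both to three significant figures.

Unloaded: 21.5 V; loaded: 20.2 V

Open-circuit: V = 23.2 × 27.0/(2.20 + 27.0) = 21.5 V.
With the load, R_g becomes R_g‖R_L = 14.93 kΩ, so V = 23.2 × 14.93/17.13 = 20.2 V.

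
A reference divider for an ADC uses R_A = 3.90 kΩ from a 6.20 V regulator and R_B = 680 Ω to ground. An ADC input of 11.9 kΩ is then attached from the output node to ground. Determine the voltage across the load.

V_out ≈ 0.878 V

The load sits in parallel with R_B: R_B‖R_L = (680 × 11900) / (680 + 11900) = 643.2 Ω.
V_out = 6.20 × 643.2 / (3900 + 643.2) = 6.20 × 643.2/4543 = 0.878 V.
(Unloaded it would have been 0.921 V.)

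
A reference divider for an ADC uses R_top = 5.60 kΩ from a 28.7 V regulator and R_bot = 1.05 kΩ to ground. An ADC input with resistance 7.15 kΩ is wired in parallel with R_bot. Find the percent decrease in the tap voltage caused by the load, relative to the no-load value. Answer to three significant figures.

Unloaded V = 28.7 × 1.05/6.650 = 4.5316 V.
Loaded: R_bot‖R_L = 0.9155 kΩ, giving V = 28.7 × 0.9155/6.516 = 4.0329 V.
Drop = (4.5316 − 4.0329) / 4.5316 = 11.0 %.

11.0 %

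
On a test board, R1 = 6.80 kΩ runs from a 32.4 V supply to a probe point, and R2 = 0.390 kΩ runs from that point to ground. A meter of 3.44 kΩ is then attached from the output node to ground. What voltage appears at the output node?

The load sits in parallel with R2: R2‖R_L = (390 × 3440) / (390 + 3440) = 350.3 Ω.
V_out = 32.4 × 350.3 / (6800 + 350.3) = 32.4 × 350.3/7150 = 1.59 V.

V_out ≈ 1.59 V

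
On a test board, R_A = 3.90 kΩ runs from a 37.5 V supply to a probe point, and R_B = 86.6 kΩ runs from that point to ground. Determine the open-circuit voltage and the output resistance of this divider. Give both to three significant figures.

V_th is the open-circuit tap voltage: 37.5 × 86.6/(3.90 + 86.6) = 35.9 V.
With the supply zeroed, R_A and R_B appear in parallel from the tap: R_th = R_A‖R_B = (3.90 × 86.6)/90.50 = 3.73 kΩ.

V_th = 35.9 V, R_th = 3.73 kΩ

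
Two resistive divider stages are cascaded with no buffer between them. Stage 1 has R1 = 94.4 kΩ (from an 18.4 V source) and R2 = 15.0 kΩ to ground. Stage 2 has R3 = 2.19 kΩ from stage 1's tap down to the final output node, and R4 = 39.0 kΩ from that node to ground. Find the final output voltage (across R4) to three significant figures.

V_out ≈ 1.82 V

Stage 2 presents R3+R4 = 41.19 kΩ as a load on stage 1's tap.
Stage 1's lower leg becomes R2‖(R3+R4) = 11.00 kΩ, so V_mid = 18.4 × 11.00/105.4 = 1.920 V.
Stage 2 is itself unloaded: V_out = V_mid × R4/(R3+R4) = 1.920 × 39.0/41.19 = 1.82 V.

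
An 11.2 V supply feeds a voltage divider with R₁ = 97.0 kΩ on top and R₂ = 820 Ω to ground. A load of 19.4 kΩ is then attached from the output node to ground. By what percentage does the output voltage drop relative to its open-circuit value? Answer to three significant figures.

4.02 %

The divider's output (Thévenin) resistance is R₁‖R₂ = 813.1 Ω.
Fractional drop under load = R_th/(R_th + R_L) = 813.1 / (813.1 + 19400) = 0.04023.
So the output falls by 4.02 %.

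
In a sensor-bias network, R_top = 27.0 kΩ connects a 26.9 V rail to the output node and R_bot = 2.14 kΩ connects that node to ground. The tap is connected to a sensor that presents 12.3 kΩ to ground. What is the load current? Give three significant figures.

I_L ≈ 0.138 mA

R_bot‖R_L = 1.823 kΩ; V_out = 26.9 × 1.823/28.82 = 1.701 V.
I_L = V_out / R_L = 1.701 / 12.3 kΩ = 0.138 mA.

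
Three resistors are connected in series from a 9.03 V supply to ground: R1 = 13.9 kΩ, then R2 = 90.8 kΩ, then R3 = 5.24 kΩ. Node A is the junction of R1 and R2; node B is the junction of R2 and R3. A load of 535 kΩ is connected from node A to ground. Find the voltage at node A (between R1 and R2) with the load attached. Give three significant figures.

Below node A the series string R2+R3 = 96.04 kΩ sits in parallel with the 535 kΩ load: 81.42 kΩ.
V_A = 9.03 × 81.42/(13.9 + 81.42) = 7.71 V.

V ≈ 7.71 V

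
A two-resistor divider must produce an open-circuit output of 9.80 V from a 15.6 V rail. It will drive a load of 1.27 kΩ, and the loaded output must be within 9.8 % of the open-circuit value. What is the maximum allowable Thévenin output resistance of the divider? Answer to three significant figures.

Loading drop = R_th/(R_th + R_L) ≤ 0.0980, so R_th ≤ R_L · ε/(1−ε) = 1.27 kΩ × 0.0980/0.9020 = 138 Ω.

R_th ≤ 138 Ω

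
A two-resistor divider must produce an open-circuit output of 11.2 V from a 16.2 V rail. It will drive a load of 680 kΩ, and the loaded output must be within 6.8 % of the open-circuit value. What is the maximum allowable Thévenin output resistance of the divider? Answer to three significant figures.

R_th ≤ 49.6 kΩ

Loading drop = R_th/(R_th + R_L) ≤ 0.0680, so R_th ≤ R_L · ε/(1−ε) = 680 kΩ × 0.0680/0.9320 = 49.6 kΩ.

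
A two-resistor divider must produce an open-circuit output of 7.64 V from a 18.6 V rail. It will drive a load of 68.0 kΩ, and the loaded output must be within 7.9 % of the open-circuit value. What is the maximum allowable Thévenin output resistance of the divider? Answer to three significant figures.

Loading drop = R_th/(R_th + R_L) ≤ 0.0790, so R_th ≤ R_L · ε/(1−ε) = 68.0 kΩ × 0.0790/0.9210 = 5.83 kΩ.

R_th ≤ 5.83 kΩ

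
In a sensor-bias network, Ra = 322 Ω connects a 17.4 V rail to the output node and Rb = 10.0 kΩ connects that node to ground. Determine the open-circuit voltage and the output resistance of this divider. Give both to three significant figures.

V_th = 16.9 V, R_th = 312 Ω

V_th is the open-circuit tap voltage: 17.4 × 10000/(322 + 10000) = 16.9 V.
With the supply zeroed, Ra and Rb appear in parallel from the tap: R_th = Ra‖Rb = (322 × 10000)/10320 = 312 Ω.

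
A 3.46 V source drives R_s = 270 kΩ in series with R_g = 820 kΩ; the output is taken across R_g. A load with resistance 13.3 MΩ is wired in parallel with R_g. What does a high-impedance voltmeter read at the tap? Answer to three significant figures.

The load sits in parallel with R_g: R_g‖R_L = (820 × 13300) / (820 + 13300) = 772.4 kΩ.
V_out = 3.46 × 772.4 / (270 + 772.4) = 3.46 × 772.4/1042 = 2.56 V.

V_out ≈ 2.56 V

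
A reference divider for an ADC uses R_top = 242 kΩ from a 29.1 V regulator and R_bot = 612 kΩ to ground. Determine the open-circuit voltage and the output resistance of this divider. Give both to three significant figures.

V_th is the open-circuit tap voltage: 29.1 × 612/(242 + 612) = 20.9 V.
With the supply zeroed, R_top and R_bot appear in parallel from the tap: R_th = R_top‖R_bot = (242 × 612)/854.0 = 173 kΩ.

V_th = 20.9 V, R_th = 173 kΩ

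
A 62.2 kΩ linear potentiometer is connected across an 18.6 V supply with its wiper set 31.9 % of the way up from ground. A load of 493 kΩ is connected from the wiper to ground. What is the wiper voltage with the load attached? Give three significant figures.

The wiper splits the pot into (1−α)R = 42.36 kΩ above and αR = 19.84 kΩ below.
Lower section ‖ load = 19.07 kΩ.
V_wiper = 18.6 × 19.07/(42.36 + 19.07) = 5.78 V.

V ≈ 5.78 V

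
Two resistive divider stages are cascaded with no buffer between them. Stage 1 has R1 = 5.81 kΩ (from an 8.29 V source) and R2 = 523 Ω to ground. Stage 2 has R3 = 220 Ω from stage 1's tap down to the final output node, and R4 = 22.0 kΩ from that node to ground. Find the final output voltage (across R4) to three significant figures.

V_out ≈ 0.664 V

Stage 2 presents R3+R4 = 22220 Ω as a load on stage 1's tap.
Stage 1's lower leg becomes R2‖(R3+R4) = 511.0 Ω, so V_mid = 8.29 × 511.0/6321 = 0.6701 V.
Stage 2 is itself unloaded: V_out = V_mid × R4/(R3+R4) = 0.6701 × 22000/22220 = 0.664 V.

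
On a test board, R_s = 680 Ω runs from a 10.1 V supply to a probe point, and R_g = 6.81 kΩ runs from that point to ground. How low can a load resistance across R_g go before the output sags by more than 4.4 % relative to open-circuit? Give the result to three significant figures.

R_L(min) ≈ 13.4 kΩ

Output resistance R_th = R_s‖R_g = (680 × 6810)/7490 = 618.3 Ω.
The fractional drop is R_th/(R_th + R_L); requiring this ≤ 0.0440 gives R_L ≥ R_th(1/0.0440 − 1) = 618.3 × 21.73 = 13.4 kΩ.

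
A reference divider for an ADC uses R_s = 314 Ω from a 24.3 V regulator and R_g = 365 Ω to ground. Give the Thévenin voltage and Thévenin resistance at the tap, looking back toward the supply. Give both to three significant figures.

V_th = 13.1 V, R_th = 169 Ω

V_th is the open-circuit tap voltage: 24.3 × 365/(314 + 365) = 13.1 V.
With the supply zeroed, R_s and R_g appear in parallel from the tap: R_th = R_s‖R_g = (314 × 365)/679.0 = 169 Ω.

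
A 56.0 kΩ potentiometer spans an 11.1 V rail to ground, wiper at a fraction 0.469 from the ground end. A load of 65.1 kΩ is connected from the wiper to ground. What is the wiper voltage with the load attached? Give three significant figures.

V ≈ 4.29 V

The wiper splits the pot into (1−α)R = 29.74 kΩ above and αR = 26.26 kΩ below.
Lower section ‖ load = 18.71 kΩ.
V_wiper = 11.1 × 18.71/(29.74 + 18.71) = 4.29 V.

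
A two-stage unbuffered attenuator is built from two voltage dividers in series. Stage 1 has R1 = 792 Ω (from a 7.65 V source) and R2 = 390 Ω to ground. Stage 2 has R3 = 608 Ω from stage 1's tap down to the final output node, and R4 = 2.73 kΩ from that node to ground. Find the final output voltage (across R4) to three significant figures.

Stage 2 presents R3+R4 = 3338 Ω as a load on stage 1's tap.
Stage 1's lower leg becomes R2‖(R3+R4) = 349.2 Ω, so V_mid = 7.65 × 349.2/1141 = 2.341 V.
Stage 2 is itself unloaded: V_out = V_mid × R4/(R3+R4) = 2.341 × 2730/3338 = 1.91 V.

V_out ≈ 1.91 V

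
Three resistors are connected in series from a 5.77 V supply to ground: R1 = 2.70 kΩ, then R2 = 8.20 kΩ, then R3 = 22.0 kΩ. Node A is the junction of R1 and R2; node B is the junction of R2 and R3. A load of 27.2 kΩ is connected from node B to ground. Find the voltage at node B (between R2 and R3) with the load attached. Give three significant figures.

At node B, R3 is in parallel with the load: R3‖R_L = 12.16 kΩ.
Below node A the resistance is R2 + (R3‖R_L) = 20.36 kΩ, so V_A = 5.77 × 20.36/23.06 = 5.094 V.
Then V_B = V_A × (R3‖R_L)/(R2 + R3‖R_L) = 5.094 × 12.16/20.36 = 3.04 V.

V ≈ 3.04 V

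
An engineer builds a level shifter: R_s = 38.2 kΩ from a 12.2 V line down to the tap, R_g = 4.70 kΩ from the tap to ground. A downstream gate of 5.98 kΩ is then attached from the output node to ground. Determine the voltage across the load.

The load sits in parallel with R_g: R_g‖R_L = (4.70 × 5.98) / (4.70 + 5.98) = 2.632 kΩ.
V_out = 12.2 × 2.632 / (38.2 + 2.632) = 12.2 × 2.632/40.83 = 0.786 V.

V_out ≈ 0.786 V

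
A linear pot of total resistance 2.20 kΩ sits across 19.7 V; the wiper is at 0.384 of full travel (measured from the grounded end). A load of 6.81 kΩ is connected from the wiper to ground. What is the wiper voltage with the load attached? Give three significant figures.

The wiper splits the pot into (1−α)R = 1355 Ω above and αR = 844.8 Ω below.
Lower section ‖ load = 751.6 Ω.
V_wiper = 19.7 × 751.6/(1355 + 751.6) = 7.03 V.

V ≈ 7.03 V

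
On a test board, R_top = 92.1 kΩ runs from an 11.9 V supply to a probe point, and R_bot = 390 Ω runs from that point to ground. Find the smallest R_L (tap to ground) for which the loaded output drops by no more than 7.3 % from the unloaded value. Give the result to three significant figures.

Output resistance R_th = R_top‖R_bot = (92100 × 390)/92490 = 388.4 Ω.
The fractional drop is R_th/(R_th + R_L); requiring this ≤ 0.0730 gives R_L ≥ R_th(1/0.0730 − 1) = 388.4 × 12.70 = 4.93 kΩ.

R_L(min) ≈ 4.93 kΩ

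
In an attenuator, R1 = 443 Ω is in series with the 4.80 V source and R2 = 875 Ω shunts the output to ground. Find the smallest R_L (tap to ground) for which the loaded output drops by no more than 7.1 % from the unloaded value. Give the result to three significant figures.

R_L(min) ≈ 3.85 kΩ

Output resistance R_th = R1‖R2 = (443 × 875)/1318 = 294.1 Ω.
The fractional drop is R_th/(R_th + R_L); requiring this ≤ 0.0710 gives R_L ≥ R_th(1/0.0710 − 1) = 294.1 × 13.08 = 3.85 kΩ.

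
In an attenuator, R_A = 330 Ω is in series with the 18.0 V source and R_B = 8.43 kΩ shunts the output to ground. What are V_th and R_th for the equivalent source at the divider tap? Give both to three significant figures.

V_th is the open-circuit tap voltage: 18.0 × 8430/(330 + 8430) = 17.3 V.
With the supply zeroed, R_A and R_B appear in parallel from the tap: R_th = R_A‖R_B = (330 × 8430)/8760 = 318 Ω.

V_th = 17.3 V, R_th = 318 Ω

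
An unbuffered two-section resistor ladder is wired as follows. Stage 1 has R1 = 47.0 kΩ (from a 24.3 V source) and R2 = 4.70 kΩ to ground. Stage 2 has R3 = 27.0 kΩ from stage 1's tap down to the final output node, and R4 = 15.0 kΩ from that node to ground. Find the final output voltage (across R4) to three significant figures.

Stage 2 presents R3+R4 = 42.00 kΩ as a load on stage 1's tap.
Stage 1's lower leg becomes R2‖(R3+R4) = 4.227 kΩ, so V_mid = 24.3 × 4.227/51.23 = 2.005 V.
Stage 2 is itself unloaded: V_out = V_mid × R4/(R3+R4) = 2.005 × 15.0/42.00 = 0.716 V.

V_out ≈ 0.716 V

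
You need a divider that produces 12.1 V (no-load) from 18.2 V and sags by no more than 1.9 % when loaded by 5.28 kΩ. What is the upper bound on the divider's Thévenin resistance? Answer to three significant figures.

Loading drop = R_th/(R_th + R_L) ≤ 0.0190, so R_th ≤ R_L · ε/(1−ε) = 5.28 kΩ × 0.0190/0.9810 = 102 Ω.
(Any R1, R2 with R2/(R1+R2) = 0.665 and R1‖R2 ≤ 102 Ω will meet the spec.)

R_th ≤ 102 Ω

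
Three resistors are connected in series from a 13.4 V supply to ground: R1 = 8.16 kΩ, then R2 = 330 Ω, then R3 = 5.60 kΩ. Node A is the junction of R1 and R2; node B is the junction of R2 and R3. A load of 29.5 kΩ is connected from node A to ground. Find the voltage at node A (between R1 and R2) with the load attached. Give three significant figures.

Below node A the series string R2+R3 = 5930 Ω sits in parallel with the 29500 Ω load: 4937 Ω.
V_A = 13.4 × 4937/(8160 + 4937) = 5.05 V.

V ≈ 5.05 V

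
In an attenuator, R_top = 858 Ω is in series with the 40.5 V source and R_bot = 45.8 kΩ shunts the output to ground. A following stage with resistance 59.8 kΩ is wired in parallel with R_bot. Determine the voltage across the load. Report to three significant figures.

The load sits in parallel with R_bot: R_bot‖R_L = (45800 × 59800) / (45800 + 59800) = 25940 Ω.
V_out = 40.5 × 25940 / (858 + 25940) = 40.5 × 25940/26790 = 39.2 V.

V_out ≈ 39.2 V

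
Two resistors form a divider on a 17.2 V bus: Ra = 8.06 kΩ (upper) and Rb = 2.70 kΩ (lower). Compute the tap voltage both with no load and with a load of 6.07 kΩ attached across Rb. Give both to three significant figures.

Unloaded: 4.32 V; loaded: 3.24 V

Open-circuit: V = 17.2 × 2.70/(8.06 + 2.70) = 4.32 V.
With the load, Rb becomes Rb‖R_L = 1.869 kΩ, so V = 17.2 × 1.869/9.929 = 3.24 V.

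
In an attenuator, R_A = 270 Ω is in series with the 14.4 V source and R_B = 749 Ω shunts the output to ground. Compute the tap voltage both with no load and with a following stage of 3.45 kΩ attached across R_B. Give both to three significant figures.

Unloaded: 10.6 V; loaded: 10.0 V

Open-circuit: V = 14.4 × 749/(270 + 749) = 10.6 V.
With the load, R_B becomes R_B‖R_L = 615.4 Ω, so V = 14.4 × 615.4/885.4 = 10.0 V.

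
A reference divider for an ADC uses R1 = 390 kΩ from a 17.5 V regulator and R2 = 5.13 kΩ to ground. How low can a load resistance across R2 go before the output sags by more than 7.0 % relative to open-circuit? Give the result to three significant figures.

R_L(min) ≈ 67.3 kΩ

Output resistance R_th = R1‖R2 = (390 × 5.13)/395.1 = 5.063 kΩ.
The fractional drop is R_th/(R_th + R_L); requiring this ≤ 0.0700 gives R_L ≥ R_th(1/0.0700 − 1) = 5.063 × 13.29 = 67.3 kΩ.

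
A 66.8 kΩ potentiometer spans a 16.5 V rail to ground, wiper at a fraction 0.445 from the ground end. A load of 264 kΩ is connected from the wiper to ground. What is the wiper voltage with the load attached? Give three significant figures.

V ≈ 6.91 V

The wiper splits the pot into (1−α)R = 37.07 kΩ above and αR = 29.73 kΩ below.
Lower section ‖ load = 26.72 kΩ.
V_wiper = 16.5 × 26.72/(37.07 + 26.72) = 6.91 V.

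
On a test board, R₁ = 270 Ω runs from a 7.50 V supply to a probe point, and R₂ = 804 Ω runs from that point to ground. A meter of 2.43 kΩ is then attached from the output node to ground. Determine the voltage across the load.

V_out ≈ 5.18 V

The load sits in parallel with R₂: R₂‖R_L = (804 × 2430) / (804 + 2430) = 604.1 Ω.
V_out = 7.50 × 604.1 / (270 + 604.1) = 7.50 × 604.1/874.1 = 5.18 V.
(Unloaded it would have been 5.61 V.)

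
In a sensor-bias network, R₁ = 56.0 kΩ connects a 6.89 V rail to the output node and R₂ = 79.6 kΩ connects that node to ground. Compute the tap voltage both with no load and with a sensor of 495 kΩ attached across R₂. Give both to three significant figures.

Open-circuit: V = 6.89 × 79.6/(56.0 + 79.6) = 4.04 V.
With the load, R₂ becomes R₂‖R_L = 68.57 kΩ, so V = 6.89 × 68.57/124.6 = 3.79 V.

Unloaded: 4.04 V; loaded: 3.79 V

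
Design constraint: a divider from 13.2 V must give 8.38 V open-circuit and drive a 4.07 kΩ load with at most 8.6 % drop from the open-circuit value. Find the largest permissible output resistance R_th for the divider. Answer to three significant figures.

Loading drop = R_th/(R_th + R_L) ≤ 0.0860, so R_th ≤ R_L · ε/(1−ε) = 4.07 kΩ × 0.0860/0.9140 = 383 Ω.

R_th ≤ 383 Ω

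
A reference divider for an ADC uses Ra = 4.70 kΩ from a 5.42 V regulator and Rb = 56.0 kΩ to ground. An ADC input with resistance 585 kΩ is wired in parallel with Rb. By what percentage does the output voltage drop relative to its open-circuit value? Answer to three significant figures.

0.736 %

The divider's output (Thévenin) resistance is Ra‖Rb = 4.336 kΩ.
Fractional drop under load = R_th/(R_th + R_L) = 4.336 / (4.336 + 585) = 0.007358.
So the output falls by 0.736 %.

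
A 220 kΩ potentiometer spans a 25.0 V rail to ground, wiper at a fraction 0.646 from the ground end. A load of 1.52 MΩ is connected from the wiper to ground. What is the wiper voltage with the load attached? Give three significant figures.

V ≈ 15.6 V

The wiper splits the pot into (1−α)R = 77.88 kΩ above and αR = 142.1 kΩ below.
Lower section ‖ load = 130.0 kΩ.
V_wiper = 25.0 × 130.0/(77.88 + 130.0) = 15.6 V.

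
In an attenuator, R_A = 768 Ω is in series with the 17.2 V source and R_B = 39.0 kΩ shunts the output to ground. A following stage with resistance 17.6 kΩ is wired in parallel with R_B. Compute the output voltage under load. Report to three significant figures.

V_out ≈ 16.2 V

The load sits in parallel with R_B: R_B‖R_L = (39000 × 17600) / (39000 + 17600) = 12130 Ω.
V_out = 17.2 × 12130 / (768 + 12130) = 17.2 × 12130/12900 = 16.2 V.
(Unloaded it would have been 16.9 V.)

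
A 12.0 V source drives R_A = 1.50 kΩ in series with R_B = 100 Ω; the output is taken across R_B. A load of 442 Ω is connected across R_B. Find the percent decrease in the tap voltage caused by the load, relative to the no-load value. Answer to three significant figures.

The divider's output (Thévenin) resistance is R_A‖R_B = 93.75 Ω.
Fractional drop under load = R_th/(R_th + R_L) = 93.75 / (93.75 + 442) = 0.1750.
So the output falls by 17.5 %.

17.5 %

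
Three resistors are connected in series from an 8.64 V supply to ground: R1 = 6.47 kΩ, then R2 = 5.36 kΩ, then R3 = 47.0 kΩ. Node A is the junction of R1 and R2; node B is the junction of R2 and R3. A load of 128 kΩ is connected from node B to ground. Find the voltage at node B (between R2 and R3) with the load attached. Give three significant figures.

At node B, R3 is in parallel with the load: R3‖R_L = 34.38 kΩ.
Below node A the resistance is R2 + (R3‖R_L) = 39.74 kΩ, so V_A = 8.64 × 39.74/46.21 = 7.430 V.
Then V_B = V_A × (R3‖R_L)/(R2 + R3‖R_L) = 7.430 × 34.38/39.74 = 6.43 V.

V ≈ 6.43 V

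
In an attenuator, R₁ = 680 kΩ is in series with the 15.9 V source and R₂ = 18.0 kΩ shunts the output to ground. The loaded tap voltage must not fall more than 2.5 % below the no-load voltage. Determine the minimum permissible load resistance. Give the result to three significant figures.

R_L(min) ≈ 684 kΩ

Output resistance R_th = R₁‖R₂ = (680 × 18.0)/698.0 = 17.54 kΩ.
The fractional drop is R_th/(R_th + R_L); requiring this ≤ 0.0250 gives R_L ≥ R_th(1/0.0250 − 1) = 17.54 × 39.00 = 684 kΩ.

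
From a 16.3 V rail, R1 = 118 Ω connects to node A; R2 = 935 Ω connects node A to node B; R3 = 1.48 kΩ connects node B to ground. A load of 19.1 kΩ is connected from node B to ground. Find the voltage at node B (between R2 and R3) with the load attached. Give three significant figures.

V ≈ 9.23 V

At node B, R3 is in parallel with the load: R3‖R_L = 1374 Ω.
Below node A the resistance is R2 + (R3‖R_L) = 2309 Ω, so V_A = 16.3 × 2309/2427 = 15.51 V.
Then V_B = V_A × (R3‖R_L)/(R2 + R3‖R_L) = 15.51 × 1374/2309 = 9.23 V.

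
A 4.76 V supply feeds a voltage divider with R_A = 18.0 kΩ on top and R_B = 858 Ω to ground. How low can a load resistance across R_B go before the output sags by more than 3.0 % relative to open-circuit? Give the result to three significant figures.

R_L(min) ≈ 26.5 kΩ

Output resistance R_th = R_A‖R_B = (18000 × 858)/18860 = 819.0 Ω.
The fractional drop is R_th/(R_th + R_L); requiring this ≤ 0.0300 gives R_L ≥ R_th(1/0.0300 − 1) = 819.0 × 32.33 = 26.5 kΩ.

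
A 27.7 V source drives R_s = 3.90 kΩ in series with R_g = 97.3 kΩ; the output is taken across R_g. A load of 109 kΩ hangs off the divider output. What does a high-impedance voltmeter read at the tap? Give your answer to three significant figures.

V_out ≈ 25.7 V

The load sits in parallel with R_g: R_g‖R_L = (97.3 × 109) / (97.3 + 109) = 51.41 kΩ.
V_out = 27.7 × 51.41 / (3.90 + 51.41) = 27.7 × 51.41/55.31 = 25.7 V.
(Unloaded it would have been 26.6 V.)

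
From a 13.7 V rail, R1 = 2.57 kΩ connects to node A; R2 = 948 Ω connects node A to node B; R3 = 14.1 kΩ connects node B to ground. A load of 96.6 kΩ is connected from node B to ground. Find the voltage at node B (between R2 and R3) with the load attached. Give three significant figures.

V ≈ 10.7 V

At node B, R3 is in parallel with the load: R3‖R_L = 12300 Ω.
Below node A the resistance is R2 + (R3‖R_L) = 13250 Ω, so V_A = 13.7 × 13250/15820 = 11.47 V.
Then V_B = V_A × (R3‖R_L)/(R2 + R3‖R_L) = 11.47 × 12300/13250 = 10.7 V.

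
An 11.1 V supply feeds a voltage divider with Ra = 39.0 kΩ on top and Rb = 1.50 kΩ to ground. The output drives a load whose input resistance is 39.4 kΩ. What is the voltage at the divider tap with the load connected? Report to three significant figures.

The load sits in parallel with Rb: Rb‖R_L = (1.50 × 39.4) / (1.50 + 39.4) = 1.445 kΩ.
V_out = 11.1 × 1.445 / (39.0 + 1.445) = 11.1 × 1.445/40.44 = 0.397 V.
(Unloaded it would have been 0.411 V.)

V_out ≈ 0.397 V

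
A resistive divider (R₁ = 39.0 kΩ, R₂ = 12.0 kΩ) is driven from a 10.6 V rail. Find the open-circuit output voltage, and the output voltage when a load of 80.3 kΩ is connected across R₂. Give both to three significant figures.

Open-circuit: V = 10.6 × 12.0/(39.0 + 12.0) = 2.49 V.
With the load, R₂ becomes R₂‖R_L = 10.44 kΩ, so V = 10.6 × 10.44/49.44 = 2.24 V.

Unloaded: 2.49 V; loaded: 2.24 V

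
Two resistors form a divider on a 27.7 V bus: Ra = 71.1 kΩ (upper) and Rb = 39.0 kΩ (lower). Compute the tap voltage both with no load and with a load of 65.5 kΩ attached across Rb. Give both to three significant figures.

Unloaded: 9.81 V; loaded: 7.09 V

Open-circuit: V = 27.7 × 39.0/(71.1 + 39.0) = 9.81 V.
With the load, Rb becomes Rb‖R_L = 24.44 kΩ, so V = 27.7 × 24.44/95.54 = 7.09 V.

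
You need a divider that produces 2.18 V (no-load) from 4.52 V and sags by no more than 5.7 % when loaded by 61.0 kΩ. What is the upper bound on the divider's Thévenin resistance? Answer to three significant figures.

R_th ≤ 3.69 kΩ

Loading drop = R_th/(R_th + R_L) ≤ 0.0570, so R_th ≤ R_L · ε/(1−ε) = 61.0 kΩ × 0.0570/0.9430 = 3.69 kΩ.
(Any R1, R2 with R2/(R1+R2) = 0.482 and R1‖R2 ≤ 3.69 kΩ will meet the spec.)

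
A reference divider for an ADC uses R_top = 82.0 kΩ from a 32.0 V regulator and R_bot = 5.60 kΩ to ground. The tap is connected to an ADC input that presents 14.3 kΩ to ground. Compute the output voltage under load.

V_out ≈ 1.50 V

The load sits in parallel with R_bot: R_bot‖R_L = (5.60 × 14.3) / (5.60 + 14.3) = 4.024 kΩ.
V_out = 32.0 × 4.024 / (82.0 + 4.024) = 32.0 × 4.024/86.02 = 1.50 V.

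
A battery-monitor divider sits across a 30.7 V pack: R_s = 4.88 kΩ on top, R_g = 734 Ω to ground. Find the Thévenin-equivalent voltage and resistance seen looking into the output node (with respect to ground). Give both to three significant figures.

V_th is the open-circuit tap voltage: 30.7 × 734/(4880 + 734) = 4.01 V.
With the supply zeroed, R_s and R_g appear in parallel from the tap: R_th = R_s‖R_g = (4880 × 734)/5614 = 638 Ω.

V_th = 4.01 V, R_th = 638 Ω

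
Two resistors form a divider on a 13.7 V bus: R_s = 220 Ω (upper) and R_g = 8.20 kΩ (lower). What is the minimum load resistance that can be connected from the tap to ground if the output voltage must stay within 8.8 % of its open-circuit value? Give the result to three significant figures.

R_L(min) ≈ 2.22 kΩ

Output resistance R_th = R_s‖R_g = (220 × 8200)/8420 = 214.3 Ω.
The fractional drop is R_th/(R_th + R_L); requiring this ≤ 0.0880 gives R_L ≥ R_th(1/0.0880 − 1) = 214.3 × 10.36 = 2.22 kΩ.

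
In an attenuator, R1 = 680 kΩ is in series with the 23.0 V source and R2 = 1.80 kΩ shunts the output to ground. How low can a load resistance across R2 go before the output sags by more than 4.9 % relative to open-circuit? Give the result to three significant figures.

Output resistance R_th = R1‖R2 = (680 × 1.80)/681.8 = 1.795 kΩ.
The fractional drop is R_th/(R_th + R_L); requiring this ≤ 0.0490 gives R_L ≥ R_th(1/0.0490 − 1) = 1.795 × 19.41 = 34.8 kΩ.

R_L(min) ≈ 34.8 kΩ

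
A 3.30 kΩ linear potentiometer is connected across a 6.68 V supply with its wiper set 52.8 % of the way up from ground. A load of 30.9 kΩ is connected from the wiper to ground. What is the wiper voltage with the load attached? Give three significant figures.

The wiper splits the pot into (1−α)R = 1.558 kΩ above and αR = 1.742 kΩ below.
Lower section ‖ load = 1.649 kΩ.
V_wiper = 6.68 × 1.649/(1.558 + 1.649) = 3.44 V.

V ≈ 3.44 V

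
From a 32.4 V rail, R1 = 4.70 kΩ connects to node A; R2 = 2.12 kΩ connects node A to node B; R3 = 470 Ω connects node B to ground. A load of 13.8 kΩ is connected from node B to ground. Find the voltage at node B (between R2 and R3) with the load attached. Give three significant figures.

At node B, R3 is in parallel with the load: R3‖R_L = 454.5 Ω.
Below node A the resistance is R2 + (R3‖R_L) = 2575 Ω, so V_A = 32.4 × 2575/7275 = 11.47 V.
Then V_B = V_A × (R3‖R_L)/(R2 + R3‖R_L) = 11.47 × 454.5/2575 = 2.02 V.

V ≈ 2.02 V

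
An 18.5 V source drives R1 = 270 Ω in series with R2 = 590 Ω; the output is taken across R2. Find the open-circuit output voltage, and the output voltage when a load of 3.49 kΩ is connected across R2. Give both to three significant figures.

Unloaded: 12.7 V; loaded: 12.1 V

Open-circuit: V = 18.5 × 590/(270 + 590) = 12.7 V.
With the load, R2 becomes R2‖R_L = 504.7 Ω, so V = 18.5 × 504.7/774.7 = 12.1 V.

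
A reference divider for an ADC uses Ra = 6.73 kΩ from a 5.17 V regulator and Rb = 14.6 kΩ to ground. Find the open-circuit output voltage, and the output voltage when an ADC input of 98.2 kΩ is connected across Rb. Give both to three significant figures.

Unloaded: 3.54 V; loaded: 3.38 V

Open-circuit: V = 5.17 × 14.6/(6.73 + 14.6) = 3.54 V.
With the load, Rb becomes Rb‖R_L = 12.71 kΩ, so V = 5.17 × 12.71/19.44 = 3.38 V.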